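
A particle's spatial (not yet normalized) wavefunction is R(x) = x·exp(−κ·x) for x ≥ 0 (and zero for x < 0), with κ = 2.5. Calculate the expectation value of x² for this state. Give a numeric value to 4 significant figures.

⟨x²⟩ = ∫ x²·|R|² dx / ∫|R|² dx (integrals over the domain).
Every integrand reduces to terms xʲ·e^(−2κx) on [0, ∞); use ∫₀^∞ xʲ·e^(−2κx) dx = j!/(2κ)^(j+1).
State is unnormalized: ∫|R|² dx = 0.016000, and ∫R*·x²·R dx = 0.0076800, so ⟨x²⟩ = 0.0076800 / 0.016000.
⟨x²⟩ = 0.48000.

0.4800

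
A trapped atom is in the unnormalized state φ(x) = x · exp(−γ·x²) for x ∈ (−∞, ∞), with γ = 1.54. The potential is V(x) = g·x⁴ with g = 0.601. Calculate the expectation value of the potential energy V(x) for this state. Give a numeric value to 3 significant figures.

⟨V⟩ = ∫ V(x)·|φ|² dx / ∫|φ|² dx.
Expand each integrand as polynomial × e^(−2γx²) and use ∫x^(2j)·e^(−2γx²) dx = (2j−1)!!/(4γ)^j · √(π/(2γ)), odd powers → 0; here √(π/(2γ)) = 1.0099.
State is unnormalized: ∫|φ|² dx = 0.16395, and ∫φ*·V(x)·φ dx = 0.038951, so ⟨V⟩ = 0.038951 / 0.16395.
⟨V⟩ = 0.23758.

0.238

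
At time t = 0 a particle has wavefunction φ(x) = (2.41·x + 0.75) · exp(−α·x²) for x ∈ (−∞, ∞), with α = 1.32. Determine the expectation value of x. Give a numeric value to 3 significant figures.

0.412

⟨x⟩ = ∫ x·|φ|² dx / ∫|φ|² dx (integrals over the domain).
Expand each integrand as polynomial × e^(−2αx²) and use ∫x^(2j)·e^(−2αx²) dx = (2j−1)!!/(4α)^j · √(π/(2α)), odd powers → 0; here √(π/(2α)) = 1.0909.
State is unnormalized: ∫|φ|² dx = 1.8136, and ∫φ*·x·φ dx = 0.74687, so ⟨x⟩ = 0.74687 / 1.8136.
⟨x⟩ = 0.41182.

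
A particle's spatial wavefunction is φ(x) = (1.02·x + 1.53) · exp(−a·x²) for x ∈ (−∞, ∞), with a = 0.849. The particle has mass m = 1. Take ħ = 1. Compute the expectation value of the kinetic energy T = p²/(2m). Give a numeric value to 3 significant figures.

T = −(ħ²/2m) d²/dx², so ⟨T⟩ = −(ħ²/2m) ∫ φ*·φ'' dx / ∫|φ|² dx; with m = 1.
Expand each integrand as polynomial × e^(−2ax²) and use ∫x^(2j)·e^(−2ax²) dx = (2j−1)!!/(4a)^j · √(π/(2a)), odd powers → 0; here √(π/(2a)) = 1.3602. Differentiate with the product rule, d/dx e^(−ax²) = −2ax·e^(−ax²).
State is unnormalized: ∫|φ|² dx = 3.6008, and ∫φ*·(−ħ²/2m · φ'') dx = 1.8823, so ⟨T⟩ = 1.8823 / 3.6008.
⟨T⟩ = 0.52275.

0.523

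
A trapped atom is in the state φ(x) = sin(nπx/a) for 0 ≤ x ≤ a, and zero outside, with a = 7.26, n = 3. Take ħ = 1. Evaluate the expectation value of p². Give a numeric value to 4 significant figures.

p² φ = −ħ² d²φ/dx²; ⟨p²⟩ = −ħ² ∫ φ*·φ'' dx / ∫|φ|² dx.
d/dx sin(nπx/a) = (nπ/a)·cos(nπx/a) and d²/dx² sin(nπx/a) = −(nπ/a)²·sin(nπx/a); on 0 ≤ x ≤ a, ∫sin²(nπx/a) dx = a/2 and ∫sin(nπx/a)·cos(nπx/a) dx = 0.
State is unnormalized: ∫|φ|² dx = 3.6300, and ∫φ*·(−ħ² φ'') dx = 6.1175, so ⟨p²⟩ = 6.1175 / 3.6300.
⟨p²⟩ = 1.6853.

1.685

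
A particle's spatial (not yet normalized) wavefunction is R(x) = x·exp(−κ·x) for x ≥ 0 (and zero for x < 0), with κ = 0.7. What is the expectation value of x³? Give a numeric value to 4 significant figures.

⟨x³⟩ = ∫ x³·|R|² dx / ∫|R|² dx (integrals over the domain).
Every integrand reduces to terms xʲ·e^(−2κx) on [0, ∞); use ∫₀^∞ xʲ·e^(−2κx) dx = j!/(2κ)^(j+1).
State is unnormalized: ∫|R|² dx = 0.72886, and ∫R*·x³·R dx = 15.937, so ⟨x³⟩ = 15.937 / 0.72886.
⟨x³⟩ = 21.866.

21.87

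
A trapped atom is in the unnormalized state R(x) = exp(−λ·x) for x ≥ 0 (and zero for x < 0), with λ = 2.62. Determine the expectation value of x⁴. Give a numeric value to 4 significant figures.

0.03183

⟨x⁴⟩ = ∫ x⁴·|R|² dx / ∫|R|² dx (integrals over the domain).
Every integrand reduces to terms xʲ·e^(−2λx) on [0, ∞); use ∫₀^∞ xʲ·e^(−2λx) dx = j!/(2λ)^(j+1).
State is unnormalized: ∫|R|² dx = 0.19084, and ∫R*·x⁴·R dx = 0.0060751, so ⟨x⁴⟩ = 0.0060751 / 0.19084.
⟨x⁴⟩ = 0.031834.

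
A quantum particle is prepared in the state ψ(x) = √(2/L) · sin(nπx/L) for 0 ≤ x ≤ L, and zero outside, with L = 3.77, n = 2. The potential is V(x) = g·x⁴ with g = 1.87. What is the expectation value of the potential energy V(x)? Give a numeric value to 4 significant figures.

66.35

⟨V⟩ = ∫ V(x)·|ψ|² dx.
With sin²θ = (1 − cos2θ)/2 on 0 ≤ x ≤ L: ∫sin²(nπx/L) dx = L/2, ∫x·sin²(nπx/L) dx = L²/4, ∫x²·sin²(nπx/L) dx = L³·(1/6 − 1/(4n²π²)); higher powers xᵏ the same way, integrating xᵏ·cos(2nπx/L) by parts.
⟨V⟩ = 66.345.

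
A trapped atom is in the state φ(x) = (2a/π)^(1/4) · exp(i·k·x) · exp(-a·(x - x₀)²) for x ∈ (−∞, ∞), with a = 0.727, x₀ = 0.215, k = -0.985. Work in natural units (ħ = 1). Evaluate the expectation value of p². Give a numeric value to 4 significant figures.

p² φ = −ħ² d²φ/dx²; ⟨p²⟩ = −ħ² ∫ φ*·φ'' dx.
Gaussian moments (u = x − x₀): ∫u^(2j)·e^(−2au²) du = (2j−1)!!/(4a)^j · √(π/(2a)), odd powers integrate to 0; here √(π/(2a)) = 1.4699. Derivatives: φ′ = (ik − 2au)·φ, φ″ = ((ik − 2au)² − 2a)·φ; the odd-in-u pieces drop out.
⟨p²⟩ = 1.6972.

1.697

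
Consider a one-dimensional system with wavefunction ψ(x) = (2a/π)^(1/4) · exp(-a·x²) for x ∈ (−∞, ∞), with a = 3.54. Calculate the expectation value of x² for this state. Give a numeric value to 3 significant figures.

0.0706

⟨x²⟩ = ∫ x²·|ψ|² dx (integrals over the domain).
Gaussian moments: ∫x^(2j)·e^(−2ax²) dx = (2j−1)!!/(4a)^j · √(π/(2a)), odd powers integrate to 0; here √(π/(2a)) = 0.66613.
⟨x²⟩ = 0.070621.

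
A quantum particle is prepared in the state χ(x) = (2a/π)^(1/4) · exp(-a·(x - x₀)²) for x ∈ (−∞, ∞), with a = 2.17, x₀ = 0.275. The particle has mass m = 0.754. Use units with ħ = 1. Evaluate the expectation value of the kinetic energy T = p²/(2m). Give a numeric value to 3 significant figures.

T = −(ħ²/2m) d²/dx², so ⟨T⟩ = −(ħ²/2m) ∫ χ*·χ'' dx; with m = 0.754.
Gaussian moments (u = x − x₀): ∫u^(2j)·e^(−2au²) du = (2j−1)!!/(4a)^j · √(π/(2a)), odd powers integrate to 0; here √(π/(2a)) = 0.85081. Derivatives: d/dx e^(−au²) = −2au·e^(−au²), d²/dx² e^(−au²) = (4a²u² − 2a)·e^(−au²).
⟨T⟩ = 1.4390.

1.44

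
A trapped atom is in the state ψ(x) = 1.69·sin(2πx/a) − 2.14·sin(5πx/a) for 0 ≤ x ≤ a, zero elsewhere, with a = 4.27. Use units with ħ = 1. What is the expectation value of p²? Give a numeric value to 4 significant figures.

9.166

p² ψ = −ħ² d²ψ/dx²; ⟨p²⟩ = −ħ² ∫ ψ*·ψ'' dx / ∫|ψ|² dx.
d²/dx² sin(jπx/a) = −(jπ/a)²·sin(jπx/a); on 0 ≤ x ≤ a, ∫sin²(jπx/a) dx = a/2 and ∫sin(jπx/a)·sin(lπx/a) dx = 0 for j ≠ l, so only diagonal terms survive in ∫|ψ|² and ∫ψ·ψ″; ∫ψ·ψ′ dx = [ψ²/2] between the walls = 0.
State is unnormalized: ∫|ψ|² dx = 15.875, and ∫ψ*·(−ħ² ψ'') dx = 145.52, so ⟨p²⟩ = 145.52 / 15.875.
⟨p²⟩ = 9.1664.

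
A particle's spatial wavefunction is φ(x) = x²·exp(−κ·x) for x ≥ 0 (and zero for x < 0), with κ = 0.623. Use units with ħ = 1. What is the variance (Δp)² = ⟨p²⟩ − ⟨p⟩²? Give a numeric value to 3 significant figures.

Compute ⟨p⟩ and ⟨p²⟩ separately; (Δp)² = ⟨p²⟩ − ⟨p⟩².
Differentiate x²·exp(−κ·x) with the product rule; every integrand then reduces to terms xʲ·e^(−2κx) on [0, ∞), with ∫₀^∞ xʲ·e^(−2κx) dx = j!/(2κ)^(j+1).
Normalization: ∫|φ|² dx = 7.9914.
⟨p⟩ = 0.0000 and ⟨p²⟩ = 0.12938.
(Δp)² = 0.12938 − (0.0000)² = 0.12938.

0.129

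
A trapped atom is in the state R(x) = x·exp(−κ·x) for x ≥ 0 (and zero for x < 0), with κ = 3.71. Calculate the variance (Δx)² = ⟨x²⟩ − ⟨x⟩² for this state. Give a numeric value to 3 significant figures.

Compute ⟨x⟩ and ⟨x²⟩ separately, then (Δx)² = ⟨x²⟩ − ⟨x⟩².
Every integrand reduces to terms xʲ·e^(−2κx) on [0, ∞); use ∫₀^∞ xʲ·e^(−2κx) dx = j!/(2κ)^(j+1).
Normalization: ∫|R|² dx = 0.0048957.
⟨x⟩ = 0.40431 and ⟨x²⟩ = 0.21796.
(Δx)² = 0.21796 − (0.40431)² = 0.054490.

0.0545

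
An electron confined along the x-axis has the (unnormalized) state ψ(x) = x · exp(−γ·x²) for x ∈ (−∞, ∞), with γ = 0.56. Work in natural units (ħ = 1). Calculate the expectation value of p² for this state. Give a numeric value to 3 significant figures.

p² ψ = −ħ² d²ψ/dx²; ⟨p²⟩ = −ħ² ∫ ψ*·ψ'' dx / ∫|ψ|² dx.
Expand each integrand as polynomial × e^(−2γx²) and use ∫x^(2j)·e^(−2γx²) dx = (2j−1)!!/(4γ)^j · √(π/(2γ)), odd powers → 0; here √(π/(2γ)) = 1.6748. Differentiate with the product rule, d/dx e^(−γx²) = −2γx·e^(−γx²).
State is unnormalized: ∫|ψ|² dx = 0.74768, and ∫ψ*·(−ħ² ψ'') dx = 1.2561, so ⟨p²⟩ = 1.2561 / 0.74768.
⟨p²⟩ = 1.6800.

1.68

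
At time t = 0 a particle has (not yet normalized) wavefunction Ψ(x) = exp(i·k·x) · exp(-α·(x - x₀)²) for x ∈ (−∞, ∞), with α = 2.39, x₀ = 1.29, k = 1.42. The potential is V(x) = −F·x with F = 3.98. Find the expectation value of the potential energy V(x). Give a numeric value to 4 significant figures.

⟨V⟩ = ∫ V(x)·|Ψ|² dx / ∫|Ψ|² dx.
Gaussian moments (u = x − x₀): ∫u^(2j)·e^(−2αu²) du = (2j−1)!!/(4α)^j · √(π/(2α)), odd powers integrate to 0; here √(π/(2α)) = 0.81070.
State is unnormalized: ∫|Ψ|² dx = 0.81070, and ∫Ψ*·V(x)·Ψ dx = -4.1623, so ⟨V⟩ = -4.1623 / 0.81070.
⟨V⟩ = -5.1342.

-5.134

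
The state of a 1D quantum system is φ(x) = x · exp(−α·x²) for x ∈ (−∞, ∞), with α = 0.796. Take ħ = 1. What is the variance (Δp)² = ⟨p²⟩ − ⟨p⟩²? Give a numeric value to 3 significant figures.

Compute ⟨p⟩ and ⟨p²⟩ separately; (Δp)² = ⟨p²⟩ − ⟨p⟩².
Expand each integrand as polynomial × e^(−2αx²) and use ∫x^(2j)·e^(−2αx²) dx = (2j−1)!!/(4α)^j · √(π/(2α)), odd powers → 0; here √(π/(2α)) = 1.4048. Differentiate with the product rule, d/dx e^(−αx²) = −2αx·e^(−αx²).
Normalization: ∫|φ|² dx = 0.44119.
⟨p⟩ = 0.0000 and ⟨p²⟩ = 2.3880.
(Δp)² = 2.3880 − (0.0000)² = 2.3880.

2.39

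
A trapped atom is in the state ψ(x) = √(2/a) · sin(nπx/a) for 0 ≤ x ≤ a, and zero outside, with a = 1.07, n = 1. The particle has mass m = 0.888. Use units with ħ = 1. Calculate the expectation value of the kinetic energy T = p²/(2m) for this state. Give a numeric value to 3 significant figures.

4.85

T = −(ħ²/2m) d²/dx², so ⟨T⟩ = −(ħ²/2m) ∫ ψ*·ψ'' dx; with m = 0.888.
d/dx sin(nπx/a) = (nπ/a)·cos(nπx/a) and d²/dx² sin(nπx/a) = −(nπ/a)²·sin(nπx/a); on 0 ≤ x ≤ a, ∫sin²(nπx/a) dx = a/2 and ∫sin(nπx/a)·cos(nπx/a) dx = 0.
⟨T⟩ = 4.8539.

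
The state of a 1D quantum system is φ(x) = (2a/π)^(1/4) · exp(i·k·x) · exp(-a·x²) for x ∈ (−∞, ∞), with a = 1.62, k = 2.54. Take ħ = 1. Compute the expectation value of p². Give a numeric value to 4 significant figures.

8.072

p² φ = −ħ² d²φ/dx²; ⟨p²⟩ = −ħ² ∫ φ*·φ'' dx.
Gaussian moments: ∫x^(2j)·e^(−2ax²) dx = (2j−1)!!/(4a)^j · √(π/(2a)), odd powers integrate to 0; here √(π/(2a)) = 0.98470. Derivatives: φ′ = (ik − 2ax)·φ, φ″ = ((ik − 2ax)² − 2a)·φ; the odd-in-x pieces drop out.
⟨p²⟩ = 8.0716.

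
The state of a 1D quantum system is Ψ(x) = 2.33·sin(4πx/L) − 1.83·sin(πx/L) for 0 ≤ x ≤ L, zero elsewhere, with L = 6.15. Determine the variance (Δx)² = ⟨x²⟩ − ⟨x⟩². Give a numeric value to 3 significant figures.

Compute ⟨x⟩ and ⟨x²⟩ separately, then (Δx)² = ⟨x²⟩ − ⟨x⟩².
On 0 ≤ x ≤ L (j ≠ l): ∫sin²(jπx/L) dx = L/2, ∫sin(jπx/L)·sin(lπx/L) dx = 0; diagonal moments ∫x·sin²(jπx/L) dx = L²/4, ∫x²·sin²(jπx/L) dx = L³·(1/6 − 1/(4j²π²)); cross terms ∫x·sin(jπx/L)·sin(lπx/L) dx = 0 for j + l even and −4jlL²/(π²(j² − l²)²) for j + l odd, ∫x²·sin(jπx/L)·sin(lπx/L) dx = (−1)^(j+l)·4jlL³/(π²(j² − l²)²); higher powers the same way via product-to-sum and parts.
Normalization: ∫|Ψ|² dx = 26.992.
⟨x⟩ = 3.1611 and ⟨x²⟩ = 12.332.
(Δx)² = 12.332 − (3.1611)² = 2.3394.

2.34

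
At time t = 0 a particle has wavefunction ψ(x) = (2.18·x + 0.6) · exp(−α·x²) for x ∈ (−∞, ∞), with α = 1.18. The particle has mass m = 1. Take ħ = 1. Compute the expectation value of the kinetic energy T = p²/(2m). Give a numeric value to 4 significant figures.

T = −(ħ²/2m) d²/dx², so ⟨T⟩ = −(ħ²/2m) ∫ ψ*·ψ'' dx / ∫|ψ|² dx; with m = 1.
Expand each integrand as polynomial × e^(−2αx²) and use ∫x^(2j)·e^(−2αx²) dx = (2j−1)!!/(4α)^j · √(π/(2α)), odd powers → 0; here √(π/(2α)) = 1.1538. Differentiate with the product rule, d/dx e^(−αx²) = −2αx·e^(−αx²).
State is unnormalized: ∫|ψ|² dx = 1.5770, and ∫ψ*·(−ħ²/2m · ψ'') dx = 2.3013, so ⟨T⟩ = 2.3013 / 1.5770.
⟨T⟩ = 1.4592.

1.459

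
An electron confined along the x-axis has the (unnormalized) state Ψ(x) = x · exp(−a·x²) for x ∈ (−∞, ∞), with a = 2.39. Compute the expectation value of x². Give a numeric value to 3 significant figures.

0.314

⟨x²⟩ = ∫ x²·|Ψ|² dx / ∫|Ψ|² dx (integrals over the domain).
Expand each integrand as polynomial × e^(−2ax²) and use ∫x^(2j)·e^(−2ax²) dx = (2j−1)!!/(4a)^j · √(π/(2a)), odd powers → 0; here √(π/(2a)) = 0.81070.
State is unnormalized: ∫|Ψ|² dx = 0.084801, and ∫Ψ*·x²·Ψ dx = 0.026611, so ⟨x²⟩ = 0.026611 / 0.084801.
⟨x²⟩ = 0.31381.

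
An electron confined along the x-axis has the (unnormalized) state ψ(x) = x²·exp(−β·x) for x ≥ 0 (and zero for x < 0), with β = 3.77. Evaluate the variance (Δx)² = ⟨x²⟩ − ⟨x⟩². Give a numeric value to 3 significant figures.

0.0879

Compute ⟨x⟩ and ⟨x²⟩ separately, then (Δx)² = ⟨x²⟩ − ⟨x⟩².
Every integrand reduces to terms xʲ·e^(−2βx) on [0, ∞); use ∫₀^∞ xʲ·e^(−2βx) dx = j!/(2β)^(j+1).
Normalization: ∫|ψ|² dx = 0.00098481.
⟨x⟩ = 0.66313 and ⟨x²⟩ = 0.52769.
(Δx)² = 0.52769 − (0.66313)² = 0.087948.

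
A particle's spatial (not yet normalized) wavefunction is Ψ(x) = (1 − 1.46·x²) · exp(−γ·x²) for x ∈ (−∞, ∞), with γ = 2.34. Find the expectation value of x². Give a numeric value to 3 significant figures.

⟨x²⟩ = ∫ x²·|Ψ|² dx / ∫|Ψ|² dx (integrals over the domain).
Expand each integrand as polynomial × e^(−2γx²) and use ∫x^(2j)·e^(−2γx²) dx = (2j−1)!!/(4γ)^j · √(π/(2γ)), odd powers → 0; here √(π/(2γ)) = 0.81932.
State is unnormalized: ∫|Ψ|² dx = 0.62352, and ∫Ψ*·x²·Ψ dx = 0.037558, so ⟨x²⟩ = 0.037558 / 0.62352.
⟨x²⟩ = 0.060234.

0.0602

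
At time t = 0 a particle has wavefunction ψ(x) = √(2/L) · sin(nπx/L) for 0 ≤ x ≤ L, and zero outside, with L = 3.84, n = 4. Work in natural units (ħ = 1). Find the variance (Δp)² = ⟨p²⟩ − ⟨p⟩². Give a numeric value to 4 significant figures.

10.71

Compute ⟨p⟩ and ⟨p²⟩ separately; (Δp)² = ⟨p²⟩ − ⟨p⟩².
d/dx sin(nπx/L) = (nπ/L)·cos(nπx/L) and d²/dx² sin(nπx/L) = −(nπ/L)²·sin(nπx/L); on 0 ≤ x ≤ L, ∫sin²(nπx/L) dx = L/2 and ∫sin(nπx/L)·cos(nπx/L) dx = 0.
⟨p⟩ = 0.0000 and ⟨p²⟩ = 10.709.
(Δp)² = 10.709 − (0.0000)² = 10.709.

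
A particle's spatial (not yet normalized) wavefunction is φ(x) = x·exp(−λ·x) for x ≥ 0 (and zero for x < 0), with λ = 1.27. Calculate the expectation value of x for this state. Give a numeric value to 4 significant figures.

1.181

⟨x⟩ = ∫ x·|φ|² dx / ∫|φ|² dx (integrals over the domain).
Every integrand reduces to terms xʲ·e^(−2λx) on [0, ∞); use ∫₀^∞ xʲ·e^(−2λx) dx = j!/(2λ)^(j+1).
State is unnormalized: ∫|φ|² dx = 0.12205, and ∫φ*·x·φ dx = 0.14415, so ⟨x⟩ = 0.14415 / 0.12205.
⟨x⟩ = 1.1811.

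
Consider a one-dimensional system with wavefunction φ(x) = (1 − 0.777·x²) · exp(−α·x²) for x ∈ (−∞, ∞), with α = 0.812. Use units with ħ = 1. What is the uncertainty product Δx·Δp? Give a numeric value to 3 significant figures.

0.643

Δx = √(⟨x²⟩−⟨x⟩²), Δp = √(⟨p²⟩−⟨p⟩²).
Expand each integrand as polynomial × e^(−2αx²) and use ∫x^(2j)·e^(−2αx²) dx = (2j−1)!!/(4α)^j · √(π/(2α)), odd powers → 0; here √(π/(2α)) = 1.3909. Differentiate with the product rule, d/dx e^(−αx²) = −2αx·e^(−αx²).
Normalization: ∫|φ|² dx = 0.96419.
⟨x⟩ = 0.0000, ⟨x²⟩ = 0.18790 ⇒ Δx = 0.43347.
⟨p⟩ = 0.0000, ⟨p²⟩ = 2.2010 ⇒ Δp = 1.4836.
Δx·Δp = 0.64308.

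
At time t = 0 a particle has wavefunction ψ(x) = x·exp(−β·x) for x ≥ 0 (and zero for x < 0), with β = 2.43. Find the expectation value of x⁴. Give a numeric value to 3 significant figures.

0.645

⟨x⁴⟩ = ∫ x⁴·|ψ|² dx / ∫|ψ|² dx (integrals over the domain).
Every integrand reduces to terms xʲ·e^(−2βx) on [0, ∞); use ∫₀^∞ xʲ·e^(−2βx) dx = j!/(2β)^(j+1).
State is unnormalized: ∫|ψ|² dx = 0.017423, and ∫ψ*·x⁴·ψ dx = 0.011243, so ⟨x⁴⟩ = 0.011243 / 0.017423.
⟨x⁴⟩ = 0.64529.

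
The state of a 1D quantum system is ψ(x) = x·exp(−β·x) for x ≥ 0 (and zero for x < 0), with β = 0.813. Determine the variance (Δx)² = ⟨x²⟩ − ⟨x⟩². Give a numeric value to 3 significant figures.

Compute ⟨x⟩ and ⟨x²⟩ separately, then (Δx)² = ⟨x²⟩ − ⟨x⟩².
Every integrand reduces to terms xʲ·e^(−2βx) on [0, ∞); use ∫₀^∞ xʲ·e^(−2βx) dx = j!/(2β)^(j+1).
Normalization: ∫|ψ|² dx = 0.46523.
⟨x⟩ = 1.8450 and ⟨x²⟩ = 4.5388.
(Δx)² = 4.5388 − (1.8450)² = 1.1347.

1.13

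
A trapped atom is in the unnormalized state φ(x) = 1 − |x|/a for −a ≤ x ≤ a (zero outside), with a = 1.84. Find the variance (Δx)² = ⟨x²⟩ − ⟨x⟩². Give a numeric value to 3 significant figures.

0.339

Compute ⟨x⟩ and ⟨x²⟩ separately, then (Δx)² = ⟨x²⟩ − ⟨x⟩².
φ is even, so ∫ over [−a, a] = 2∫₀ᵃ with φ = 1 − x/a there: ∫₀ᵃ (1 − x/a)² dx = a/3, ∫₀ᵃ x²(1 − x/a)² dx = a³/30, ∫₀ᵃ x⁴(1 − x/a)² dx = a⁵/105.
Normalization: ∫|φ|² dx = 1.2267.
⟨x⟩ = 0.0000 and ⟨x²⟩ = 0.33856.
(Δx)² = 0.33856 − (0.0000)² = 0.33856.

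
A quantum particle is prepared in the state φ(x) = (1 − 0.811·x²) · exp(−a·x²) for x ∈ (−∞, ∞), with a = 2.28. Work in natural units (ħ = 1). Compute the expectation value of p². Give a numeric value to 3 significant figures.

3.32

p² φ = −ħ² d²φ/dx²; ⟨p²⟩ = −ħ² ∫ φ*·φ'' dx / ∫|φ|² dx.
Expand each integrand as polynomial × e^(−2ax²) and use ∫x^(2j)·e^(−2ax²) dx = (2j−1)!!/(4a)^j · √(π/(2a)), odd powers → 0; here √(π/(2a)) = 0.83003. Differentiate with the product rule, d/dx e^(−ax²) = −2ax·e^(−ax²).
State is unnormalized: ∫|φ|² dx = 0.70210, and ∫φ*·(−ħ² φ'') dx = 2.3338, so ⟨p²⟩ = 2.3338 / 0.70210.
⟨p²⟩ = 3.3240.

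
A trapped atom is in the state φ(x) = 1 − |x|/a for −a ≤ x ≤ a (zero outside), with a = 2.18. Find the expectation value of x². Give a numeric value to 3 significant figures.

0.475

⟨x²⟩ = ∫ x²·|φ|² dx / ∫|φ|² dx (integrals over the domain).
φ is even, so ∫ over [−a, a] = 2∫₀ᵃ with φ = 1 − x/a there: ∫₀ᵃ (1 − x/a)² dx = a/3, ∫₀ᵃ x²(1 − x/a)² dx = a³/30, ∫₀ᵃ x⁴(1 − x/a)² dx = a⁵/105.
State is unnormalized: ∫|φ|² dx = 1.4533, and ∫φ*·x²·φ dx = 0.69068, so ⟨x²⟩ = 0.69068 / 1.4533.
⟨x²⟩ = 0.47524.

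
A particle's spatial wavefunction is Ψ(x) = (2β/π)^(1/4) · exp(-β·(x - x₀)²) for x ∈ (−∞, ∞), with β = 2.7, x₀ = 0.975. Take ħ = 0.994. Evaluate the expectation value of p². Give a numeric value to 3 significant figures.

p² Ψ = −ħ² d²Ψ/dx²; ⟨p²⟩ = −ħ² ∫ Ψ*·Ψ'' dx.
Gaussian moments (u = x − x₀): ∫u^(2j)·e^(−2βu²) du = (2j−1)!!/(4β)^j · √(π/(2β)), odd powers integrate to 0; here √(π/(2β)) = 0.76274. Derivatives: d/dx e^(−βu²) = −2βu·e^(−βu²), d²/dx² e^(−βu²) = (4β²u² − 2β)·e^(−βu²).
⟨p²⟩ = 2.6677.

2.67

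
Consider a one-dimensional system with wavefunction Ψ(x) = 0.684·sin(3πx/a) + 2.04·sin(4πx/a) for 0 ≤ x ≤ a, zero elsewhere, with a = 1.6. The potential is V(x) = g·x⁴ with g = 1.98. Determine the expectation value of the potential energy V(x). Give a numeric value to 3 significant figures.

1.33

⟨V⟩ = ∫ V(x)·|Ψ|² dx / ∫|Ψ|² dx.
On 0 ≤ x ≤ a (j ≠ l): ∫sin²(jπx/a) dx = a/2, ∫sin(jπx/a)·sin(lπx/a) dx = 0; diagonal moments ∫x·sin²(jπx/a) dx = a²/4, ∫x²·sin²(jπx/a) dx = a³·(1/6 − 1/(4j²π²)); cross terms ∫x·sin(jπx/a)·sin(lπx/a) dx = 0 for j + l even and −4jla²/(π²(j² − l²)²) for j + l odd, ∫x²·sin(jπx/a)·sin(lπx/a) dx = (−1)^(j+l)·4jla³/(π²(j² − l²)²); higher powers the same way via product-to-sum and parts.
State is unnormalized: ∫|Ψ|² dx = 3.7036, and ∫Ψ*·V(x)·Ψ dx = 4.9201, so ⟨V⟩ = 4.9201 / 3.7036.
⟨V⟩ = 1.3285.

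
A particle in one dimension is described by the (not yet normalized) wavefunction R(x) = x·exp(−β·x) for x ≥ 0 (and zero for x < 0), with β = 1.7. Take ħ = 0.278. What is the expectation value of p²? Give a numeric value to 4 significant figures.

p² R = −ħ² d²R/dx²; ⟨p²⟩ = −ħ² ∫ R*·R'' dx / ∫|R|² dx.
Differentiate x·exp(−β·x) with the product rule; every integrand then reduces to terms xʲ·e^(−2βx) on [0, ∞), with ∫₀^∞ xʲ·e^(−2βx) dx = j!/(2β)^(j+1).
State is unnormalized: ∫|R|² dx = 0.050885, and ∫R*·(−ħ² R'') dx = 0.011365, so ⟨p²⟩ = 0.011365 / 0.050885.
⟨p²⟩ = 0.22335.

0.2234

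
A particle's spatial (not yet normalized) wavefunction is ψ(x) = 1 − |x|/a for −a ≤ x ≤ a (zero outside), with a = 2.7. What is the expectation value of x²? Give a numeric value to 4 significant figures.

0.7290

⟨x²⟩ = ∫ x²·|ψ|² dx / ∫|ψ|² dx (integrals over the domain).
ψ is even, so ∫ over [−a, a] = 2∫₀ᵃ with ψ = 1 − x/a there: ∫₀ᵃ (1 − x/a)² dx = a/3, ∫₀ᵃ x²(1 − x/a)² dx = a³/30, ∫₀ᵃ x⁴(1 − x/a)² dx = a⁵/105.
State is unnormalized: ∫|ψ|² dx = 1.8000, and ∫ψ*·x²·ψ dx = 1.3122, so ⟨x²⟩ = 1.3122 / 1.8000.
⟨x²⟩ = 0.72900.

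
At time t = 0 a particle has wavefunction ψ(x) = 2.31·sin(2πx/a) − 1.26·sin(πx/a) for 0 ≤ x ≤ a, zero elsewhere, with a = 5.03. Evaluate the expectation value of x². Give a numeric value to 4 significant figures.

⟨x²⟩ = ∫ x²·|ψ|² dx / ∫|ψ|² dx (integrals over the domain).
On 0 ≤ x ≤ a (j ≠ l): ∫sin²(jπx/a) dx = a/2, ∫sin(jπx/a)·sin(lπx/a) dx = 0; diagonal moments ∫x·sin²(jπx/a) dx = a²/4, ∫x²·sin²(jπx/a) dx = a³·(1/6 − 1/(4j²π²)); cross terms ∫x·sin(jπx/a)·sin(lπx/a) dx = 0 for j + l even and −4jla²/(π²(j² − l²)²) for j + l odd, ∫x²·sin(jπx/a)·sin(lπx/a) dx = (−1)^(j+l)·4jla³/(π²(j² − l²)²); higher powers the same way via product-to-sum and parts.
State is unnormalized: ∫|ψ|² dx = 17.413, and ∫ψ*·x²·ψ dx = 204.16, so ⟨x²⟩ = 204.16 / 17.413.
⟨x²⟩ = 11.724.

11.72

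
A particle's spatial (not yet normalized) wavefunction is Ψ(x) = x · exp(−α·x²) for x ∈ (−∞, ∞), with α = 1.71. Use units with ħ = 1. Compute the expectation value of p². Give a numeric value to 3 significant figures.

p² Ψ = −ħ² d²Ψ/dx²; ⟨p²⟩ = −ħ² ∫ Ψ*·Ψ'' dx / ∫|Ψ|² dx.
Expand each integrand as polynomial × e^(−2αx²) and use ∫x^(2j)·e^(−2αx²) dx = (2j−1)!!/(4α)^j · √(π/(2α)), odd powers → 0; here √(π/(2α)) = 0.95843. Differentiate with the product rule, d/dx e^(−αx²) = −2αx·e^(−αx²).
State is unnormalized: ∫|Ψ|² dx = 0.14012, and ∫Ψ*·(−ħ² Ψ'') dx = 0.71882, so ⟨p²⟩ = 0.71882 / 0.14012.
⟨p²⟩ = 5.1300.

5.13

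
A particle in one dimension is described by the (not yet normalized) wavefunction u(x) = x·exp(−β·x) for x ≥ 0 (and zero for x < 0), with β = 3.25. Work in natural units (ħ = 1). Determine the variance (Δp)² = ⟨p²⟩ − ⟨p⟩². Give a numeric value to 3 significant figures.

10.6

Compute ⟨p⟩ and ⟨p²⟩ separately; (Δp)² = ⟨p²⟩ − ⟨p⟩².
Differentiate x·exp(−β·x) with the product rule; every integrand then reduces to terms xʲ·e^(−2βx) on [0, ∞), with ∫₀^∞ xʲ·e^(−2βx) dx = j!/(2β)^(j+1).
Normalization: ∫|u|² dx = 0.0072827.
⟨p⟩ = 0.0000 and ⟨p²⟩ = 10.563.
(Δp)² = 10.563 − (0.0000)² = 10.563.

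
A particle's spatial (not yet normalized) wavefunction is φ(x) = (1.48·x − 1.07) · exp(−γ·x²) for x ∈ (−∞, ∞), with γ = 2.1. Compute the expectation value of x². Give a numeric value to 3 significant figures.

⟨x²⟩ = ∫ x²·|φ|² dx / ∫|φ|² dx (integrals over the domain).
Expand each integrand as polynomial × e^(−2γx²) and use ∫x^(2j)·e^(−2γx²) dx = (2j−1)!!/(4γ)^j · √(π/(2γ)), odd powers → 0; here √(π/(2γ)) = 0.86487.
State is unnormalized: ∫|φ|² dx = 1.2157, and ∫φ*·x²·φ dx = 0.19842, so ⟨x²⟩ = 0.19842 / 1.2157.
⟨x²⟩ = 0.16322.

0.163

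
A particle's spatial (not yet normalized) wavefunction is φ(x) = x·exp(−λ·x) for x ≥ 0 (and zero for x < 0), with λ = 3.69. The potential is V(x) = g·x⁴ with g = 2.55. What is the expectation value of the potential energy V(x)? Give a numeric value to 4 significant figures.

⟨V⟩ = ∫ V(x)·|φ|² dx / ∫|φ|² dx.
Every integrand reduces to terms xʲ·e^(−2λx) on [0, ∞); use ∫₀^∞ xʲ·e^(−2λx) dx = j!/(2λ)^(j+1).
State is unnormalized: ∫|φ|² dx = 0.0049758, and ∫φ*·V(x)·φ dx = 0.0015398, so ⟨V⟩ = 0.0015398 / 0.0049758.
⟨V⟩ = 0.30947.

0.3095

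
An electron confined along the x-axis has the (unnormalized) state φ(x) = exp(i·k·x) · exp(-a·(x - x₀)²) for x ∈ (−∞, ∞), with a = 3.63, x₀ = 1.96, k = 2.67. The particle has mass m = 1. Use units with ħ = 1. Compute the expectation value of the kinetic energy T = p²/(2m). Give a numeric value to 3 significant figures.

T = −(ħ²/2m) d²/dx², so ⟨T⟩ = −(ħ²/2m) ∫ φ*·φ'' dx / ∫|φ|² dx; with m = 1.
Gaussian moments (u = x − x₀): ∫u^(2j)·e^(−2au²) du = (2j−1)!!/(4a)^j · √(π/(2a)), odd powers integrate to 0; here √(π/(2a)) = 0.65782. Derivatives: φ′ = (ik − 2au)·φ, φ″ = ((ik − 2au)² − 2a)·φ; the odd-in-u pieces drop out.
State is unnormalized: ∫|φ|² dx = 0.65782, and ∫φ*·(−ħ²/2m · φ'') dx = 3.5387, so ⟨T⟩ = 3.5387 / 0.65782.
⟨T⟩ = 5.3795.

5.38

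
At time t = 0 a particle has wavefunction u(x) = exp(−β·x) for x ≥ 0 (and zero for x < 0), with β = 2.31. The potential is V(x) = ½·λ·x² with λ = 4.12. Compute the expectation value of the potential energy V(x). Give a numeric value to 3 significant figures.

0.193

⟨V⟩ = ∫ V(x)·|u|² dx / ∫|u|² dx.
Every integrand reduces to terms xʲ·e^(−2βx) on [0, ∞); use ∫₀^∞ xʲ·e^(−2βx) dx = j!/(2β)^(j+1).
State is unnormalized: ∫|u|² dx = 0.21645, and ∫u*·V(x)·u dx = 0.041780, so ⟨V⟩ = 0.041780 / 0.21645.
⟨V⟩ = 0.19302.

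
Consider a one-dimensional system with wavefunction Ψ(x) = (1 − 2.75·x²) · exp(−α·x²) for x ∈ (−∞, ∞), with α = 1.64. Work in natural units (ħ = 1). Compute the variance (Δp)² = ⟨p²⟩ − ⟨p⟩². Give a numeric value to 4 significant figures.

7.306

Compute ⟨p⟩ and ⟨p²⟩ separately; (Δp)² = ⟨p²⟩ − ⟨p⟩².
Expand each integrand as polynomial × e^(−2αx²) and use ∫x^(2j)·e^(−2αx²) dx = (2j−1)!!/(4α)^j · √(π/(2α)), odd powers → 0; here √(π/(2α)) = 0.97867. Differentiate with the product rule, d/dx e^(−αx²) = −2αx·e^(−αx²).
Normalization: ∫|Ψ|² dx = 0.67410.
⟨p⟩ = 0.0000 and ⟨p²⟩ = 7.3062.
(Δp)² = 7.3062 − (0.0000)² = 7.3062.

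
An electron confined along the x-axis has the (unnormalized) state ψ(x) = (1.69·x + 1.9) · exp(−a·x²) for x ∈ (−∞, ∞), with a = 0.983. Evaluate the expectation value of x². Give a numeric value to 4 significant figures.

0.3395

⟨x²⟩ = ∫ x²·|ψ|² dx / ∫|ψ|² dx (integrals over the domain).
Expand each integrand as polynomial × e^(−2ax²) and use ∫x^(2j)·e^(−2ax²) dx = (2j−1)!!/(4a)^j · √(π/(2a)), odd powers → 0; here √(π/(2a)) = 1.2641.
State is unnormalized: ∫|ψ|² dx = 5.4816, and ∫ψ*·x²·ψ dx = 1.8612, so ⟨x²⟩ = 1.8612 / 5.4816.
⟨x²⟩ = 0.33953.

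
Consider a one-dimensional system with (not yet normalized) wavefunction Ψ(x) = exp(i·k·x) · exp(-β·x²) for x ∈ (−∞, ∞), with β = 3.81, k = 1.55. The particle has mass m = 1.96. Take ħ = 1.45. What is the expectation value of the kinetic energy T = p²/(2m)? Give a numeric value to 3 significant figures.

T = −(ħ²/2m) d²/dx², so ⟨T⟩ = −(ħ²/2m) ∫ Ψ*·Ψ'' dx / ∫|Ψ|² dx; with m = 1.96.
Gaussian moments: ∫x^(2j)·e^(−2βx²) dx = (2j−1)!!/(4β)^j · √(π/(2β)), odd powers integrate to 0; here √(π/(2β)) = 0.64209. Derivatives: Ψ′ = (ik − 2βx)·Ψ, Ψ″ = ((ik − 2βx)² − 2β)·Ψ; the odd-in-x pieces drop out.
State is unnormalized: ∫|Ψ|² dx = 0.64209, and ∫Ψ*·(−ħ²/2m · Ψ'') dx = 2.1395, so ⟨T⟩ = 2.1395 / 0.64209.
⟨T⟩ = 3.3321.

3.33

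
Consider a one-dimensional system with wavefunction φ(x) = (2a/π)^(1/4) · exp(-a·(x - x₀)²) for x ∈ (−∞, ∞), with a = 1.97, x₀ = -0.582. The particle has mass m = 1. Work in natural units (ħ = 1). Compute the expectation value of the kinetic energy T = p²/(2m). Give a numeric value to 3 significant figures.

T = −(ħ²/2m) d²/dx², so ⟨T⟩ = −(ħ²/2m) ∫ φ*·φ'' dx; with m = 1.
Gaussian moments (u = x − x₀): ∫u^(2j)·e^(−2au²) du = (2j−1)!!/(4a)^j · √(π/(2a)), odd powers integrate to 0; here √(π/(2a)) = 0.89295. Derivatives: d/dx e^(−au²) = −2au·e^(−au²), d²/dx² e^(−au²) = (4a²u² − 2a)·e^(−au²).
⟨T⟩ = 0.98500.

0.985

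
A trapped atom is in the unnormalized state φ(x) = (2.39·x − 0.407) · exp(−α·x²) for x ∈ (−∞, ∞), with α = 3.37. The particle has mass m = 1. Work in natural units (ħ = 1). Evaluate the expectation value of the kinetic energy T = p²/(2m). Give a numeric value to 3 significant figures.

T = −(ħ²/2m) d²/dx², so ⟨T⟩ = −(ħ²/2m) ∫ φ*·φ'' dx / ∫|φ|² dx; with m = 1.
Expand each integrand as polynomial × e^(−2αx²) and use ∫x^(2j)·e^(−2αx²) dx = (2j−1)!!/(4α)^j · √(π/(2α)), odd powers → 0; here √(π/(2α)) = 0.68272. Differentiate with the product rule, d/dx e^(−αx²) = −2αx·e^(−αx²).
State is unnormalized: ∫|φ|² dx = 0.40239, and ∫φ*·(−ħ²/2m · φ'') dx = 1.6530, so ⟨T⟩ = 1.6530 / 0.40239.
⟨T⟩ = 4.1079.

4.11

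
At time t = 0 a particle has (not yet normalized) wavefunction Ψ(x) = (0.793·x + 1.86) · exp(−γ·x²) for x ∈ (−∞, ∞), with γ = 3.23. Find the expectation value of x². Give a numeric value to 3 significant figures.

⟨x²⟩ = ∫ x²·|Ψ|² dx / ∫|Ψ|² dx (integrals over the domain).
Expand each integrand as polynomial × e^(−2γx²) and use ∫x^(2j)·e^(−2γx²) dx = (2j−1)!!/(4γ)^j · √(π/(2γ)), odd powers → 0; here √(π/(2γ)) = 0.69736.
State is unnormalized: ∫|Ψ|² dx = 2.4465, and ∫Ψ*·x²·Ψ dx = 0.19461, so ⟨x²⟩ = 0.19461 / 2.4465.
⟨x²⟩ = 0.079547.

0.0795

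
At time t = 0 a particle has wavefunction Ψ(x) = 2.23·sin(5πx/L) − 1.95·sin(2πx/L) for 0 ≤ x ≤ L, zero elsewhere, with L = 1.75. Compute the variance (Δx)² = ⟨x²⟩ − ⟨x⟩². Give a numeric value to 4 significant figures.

Compute ⟨x⟩ and ⟨x²⟩ separately, then (Δx)² = ⟨x²⟩ − ⟨x⟩².
On 0 ≤ x ≤ L (j ≠ l): ∫sin²(jπx/L) dx = L/2, ∫sin(jπx/L)·sin(lπx/L) dx = 0; diagonal moments ∫x·sin²(jπx/L) dx = L²/4, ∫x²·sin²(jπx/L) dx = L³·(1/6 − 1/(4j²π²)); cross terms ∫x·sin(jπx/L)·sin(lπx/L) dx = 0 for j + l even and −4jlL²/(π²(j² − l²)²) for j + l odd, ∫x²·sin(jπx/L)·sin(lπx/L) dx = (−1)^(j+l)·4jlL³/(π²(j² − l²)²); higher powers the same way via product-to-sum and parts.
Normalization: ∫|Ψ|² dx = 7.6785.
⟨x⟩ = 0.90688 and ⟨x²⟩ = 1.0563.
(Δx)² = 1.0563 − (0.90688)² = 0.23387.

0.2339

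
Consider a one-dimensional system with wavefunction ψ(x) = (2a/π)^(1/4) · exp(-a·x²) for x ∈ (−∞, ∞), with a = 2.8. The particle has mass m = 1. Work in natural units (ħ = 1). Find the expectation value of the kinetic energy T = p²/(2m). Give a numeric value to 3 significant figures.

1.40

T = −(ħ²/2m) d²/dx², so ⟨T⟩ = −(ħ²/2m) ∫ ψ*·ψ'' dx; with m = 1.
Gaussian moments: ∫x^(2j)·e^(−2ax²) dx = (2j−1)!!/(4a)^j · √(π/(2a)), odd powers integrate to 0; here √(π/(2a)) = 0.74900. Derivatives: d/dx e^(−ax²) = −2ax·e^(−ax²), d²/dx² e^(−ax²) = (4a²x² − 2a)·e^(−ax²).
⟨T⟩ = 1.4000.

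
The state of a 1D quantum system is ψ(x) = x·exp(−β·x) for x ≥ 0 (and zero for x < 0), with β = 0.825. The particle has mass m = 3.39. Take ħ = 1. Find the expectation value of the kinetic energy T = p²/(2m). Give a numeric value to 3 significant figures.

0.100

T = −(ħ²/2m) d²/dx², so ⟨T⟩ = −(ħ²/2m) ∫ ψ*·ψ'' dx / ∫|ψ|² dx; with m = 3.39.
Differentiate x·exp(−β·x) with the product rule; every integrand then reduces to terms xʲ·e^(−2βx) on [0, ∞), with ∫₀^∞ xʲ·e^(−2βx) dx = j!/(2β)^(j+1).
State is unnormalized: ∫|ψ|² dx = 0.44522, and ∫ψ*·(−ħ²/2m · ψ'') dx = 0.044695, so ⟨T⟩ = 0.044695 / 0.44522.
⟨T⟩ = 0.10039.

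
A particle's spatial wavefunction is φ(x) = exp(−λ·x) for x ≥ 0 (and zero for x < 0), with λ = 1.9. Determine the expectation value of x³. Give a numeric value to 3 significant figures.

0.109

⟨x³⟩ = ∫ x³·|φ|² dx / ∫|φ|² dx (integrals over the domain).
Every integrand reduces to terms xʲ·e^(−2λx) on [0, ∞); use ∫₀^∞ xʲ·e^(−2λx) dx = j!/(2λ)^(j+1).
State is unnormalized: ∫|φ|² dx = 0.26316, and ∫φ*·x³·φ dx = 0.028775, so ⟨x³⟩ = 0.028775 / 0.26316.
⟨x³⟩ = 0.10935.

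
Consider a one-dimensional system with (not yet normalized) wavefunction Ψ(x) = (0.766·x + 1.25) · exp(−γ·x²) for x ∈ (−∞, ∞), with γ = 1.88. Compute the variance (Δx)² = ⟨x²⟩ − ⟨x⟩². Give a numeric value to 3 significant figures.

0.122

Compute ⟨x⟩ and ⟨x²⟩ separately, then (Δx)² = ⟨x²⟩ − ⟨x⟩².
Expand each integrand as polynomial × e^(−2γx²) and use ∫x^(2j)·e^(−2γx²) dx = (2j−1)!!/(4γ)^j · √(π/(2γ)), odd powers → 0; here √(π/(2γ)) = 0.91407.
Normalization: ∫|Ψ|² dx = 1.4996.
⟨x⟩ = 0.15523 and ⟨x²⟩ = 0.14563.
(Δx)² = 0.14563 − (0.15523)² = 0.12153.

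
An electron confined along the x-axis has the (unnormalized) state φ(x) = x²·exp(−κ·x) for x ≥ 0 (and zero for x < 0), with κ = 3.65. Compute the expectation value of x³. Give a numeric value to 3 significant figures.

0.540

⟨x³⟩ = ∫ x³·|φ|² dx / ∫|φ|² dx (integrals over the domain).
Every integrand reduces to terms xʲ·e^(−2κx) on [0, ∞); use ∫₀^∞ xʲ·e^(−2κx) dx = j!/(2κ)^(j+1).
State is unnormalized: ∫|φ|² dx = 0.0011577, and ∫φ*·x³·φ dx = 0.00062495, so ⟨x³⟩ = 0.00062495 / 0.0011577.
⟨x³⟩ = 0.53982.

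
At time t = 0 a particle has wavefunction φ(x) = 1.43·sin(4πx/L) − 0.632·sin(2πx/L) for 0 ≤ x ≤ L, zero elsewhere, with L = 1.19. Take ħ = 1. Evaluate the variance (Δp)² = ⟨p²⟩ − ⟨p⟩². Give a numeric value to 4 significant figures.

97.85

Compute ⟨p⟩ and ⟨p²⟩ separately; (Δp)² = ⟨p²⟩ − ⟨p⟩².
d²/dx² sin(jπx/L) = −(jπ/L)²·sin(jπx/L); on 0 ≤ x ≤ L, ∫sin²(jπx/L) dx = L/2 and ∫sin(jπx/L)·sin(lπx/L) dx = 0 for j ≠ l, so only diagonal terms survive in ∫|φ|² and ∫φ·φ″; ∫φ·φ′ dx = [φ²/2] between the walls = 0.
Normalization: ∫|φ|² dx = 1.4544.
⟨p⟩ = 0.0000 and ⟨p²⟩ = 97.846.
(Δp)² = 97.846 − (0.0000)² = 97.846.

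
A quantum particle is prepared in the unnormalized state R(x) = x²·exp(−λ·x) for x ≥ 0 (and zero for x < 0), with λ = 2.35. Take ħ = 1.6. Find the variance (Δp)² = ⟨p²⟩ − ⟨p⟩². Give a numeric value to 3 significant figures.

Compute ⟨p⟩ and ⟨p²⟩ separately; (Δp)² = ⟨p²⟩ − ⟨p⟩².
Differentiate x²·exp(−λ·x) with the product rule; every integrand then reduces to terms xʲ·e^(−2λx) on [0, ∞), with ∫₀^∞ xʲ·e^(−2λx) dx = j!/(2λ)^(j+1).
Normalization: ∫|R|² dx = 0.010465.
⟨p⟩ = 0.0000 and ⟨p²⟩ = 4.7125.
(Δp)² = 4.7125 − (0.0000)² = 4.7125.

4.71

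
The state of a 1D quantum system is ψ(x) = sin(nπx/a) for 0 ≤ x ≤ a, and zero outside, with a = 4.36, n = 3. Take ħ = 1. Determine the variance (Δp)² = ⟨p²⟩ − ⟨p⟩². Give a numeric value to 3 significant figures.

Compute ⟨p⟩ and ⟨p²⟩ separately; (Δp)² = ⟨p²⟩ − ⟨p⟩².
d/dx sin(nπx/a) = (nπ/a)·cos(nπx/a) and d²/dx² sin(nπx/a) = −(nπ/a)²·sin(nπx/a); on 0 ≤ x ≤ a, ∫sin²(nπx/a) dx = a/2 and ∫sin(nπx/a)·cos(nπx/a) dx = 0.
Normalization: ∫|ψ|² dx = 2.1800.
⟨p⟩ = 0.0000 and ⟨p²⟩ = 4.6727.
(Δp)² = 4.6727 − (0.0000)² = 4.6727.

4.67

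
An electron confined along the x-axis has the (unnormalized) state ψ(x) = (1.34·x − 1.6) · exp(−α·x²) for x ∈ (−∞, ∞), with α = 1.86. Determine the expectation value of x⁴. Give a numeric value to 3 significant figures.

⟨x⁴⟩ = ∫ x⁴·|ψ|² dx / ∫|ψ|² dx (integrals over the domain).
Expand each integrand as polynomial × e^(−2αx²) and use ∫x^(2j)·e^(−2αx²) dx = (2j−1)!!/(4α)^j · √(π/(2α)), odd powers → 0; here √(π/(2α)) = 0.91897.
State is unnormalized: ∫|ψ|² dx = 2.5744, and ∫ψ*·x⁴·ψ dx = 0.18760, so ⟨x⁴⟩ = 0.18760 / 2.5744.
⟨x⁴⟩ = 0.072874.

0.0729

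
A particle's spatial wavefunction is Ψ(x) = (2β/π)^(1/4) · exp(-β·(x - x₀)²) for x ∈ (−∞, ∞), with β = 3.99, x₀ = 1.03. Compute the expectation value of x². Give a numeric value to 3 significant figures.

1.12

⟨x²⟩ = ∫ x²·|Ψ|² dx (integrals over the domain).
Gaussian moments (u = x − x₀): ∫u^(2j)·e^(−2βu²) du = (2j−1)!!/(4β)^j · √(π/(2β)), odd powers integrate to 0; here √(π/(2β)) = 0.62744.
⟨x²⟩ = 1.1236.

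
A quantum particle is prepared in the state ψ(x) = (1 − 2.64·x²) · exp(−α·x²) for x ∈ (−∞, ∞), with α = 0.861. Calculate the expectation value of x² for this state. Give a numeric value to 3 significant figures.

1.23

⟨x²⟩ = ∫ x²·|ψ|² dx / ∫|ψ|² dx (integrals over the domain).
Expand each integrand as polynomial × e^(−2αx²) and use ∫x^(2j)·e^(−2αx²) dx = (2j−1)!!/(4α)^j · √(π/(2α)), odd powers → 0; here √(π/(2α)) = 1.3507.
State is unnormalized: ∫|ψ|² dx = 1.6610, and ∫ψ*·x²·ψ dx = 2.0451, so ⟨x²⟩ = 2.0451 / 1.6610.
⟨x²⟩ = 1.2313.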